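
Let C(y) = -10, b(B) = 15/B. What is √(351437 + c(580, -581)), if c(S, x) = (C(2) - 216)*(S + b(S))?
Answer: √741261286/58 ≈ 469.42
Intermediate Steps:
c(S, x) = -3390/S - 226*S (c(S, x) = (-10 - 216)*(S + 15/S) = -226*(S + 15/S) = -3390/S - 226*S)
√(351437 + c(580, -581)) = √(351437 + (-3390/580 - 226*580)) = √(351437 + (-3390*1/580 - 131080)) = √(351437 + (-339/58 - 131080)) = √(351437 - 7602979/58) = √(12780367/58) = √741261286/58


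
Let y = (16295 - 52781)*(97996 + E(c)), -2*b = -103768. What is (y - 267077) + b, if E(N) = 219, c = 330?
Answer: -3583687683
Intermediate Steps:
b = 51884 (b = -½*(-103768) = 51884)
y = -3583472490 (y = (16295 - 52781)*(97996 + 219) = -36486*98215 = -3583472490)
(y - 267077) + b = (-3583472490 - 267077) + 51884 = -3583739567 + 51884 = -3583687683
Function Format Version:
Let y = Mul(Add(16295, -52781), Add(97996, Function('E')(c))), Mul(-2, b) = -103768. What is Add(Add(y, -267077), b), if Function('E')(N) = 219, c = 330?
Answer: -3583687683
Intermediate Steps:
b = 51884 (b = Mul(Rational(-1, 2), -103768) = 51884)
y = -3583472490 (y = Mul(Add(16295, -52781), Add(97996, 219)) = Mul(-36486, 98215) = -3583472490)
Add(Add(y, -267077), b) = Add(Add(-3583472490, -267077), 51884) = Add(-3583739567, 51884) = -3583687683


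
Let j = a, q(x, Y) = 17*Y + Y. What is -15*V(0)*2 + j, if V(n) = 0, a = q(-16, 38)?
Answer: 684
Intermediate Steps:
q(x, Y) = 18*Y
a = 684 (a = 18*38 = 684)
j = 684
-15*V(0)*2 + j = -15*0*2 + 684 = 0*2 + 684 = 0 + 684 = 684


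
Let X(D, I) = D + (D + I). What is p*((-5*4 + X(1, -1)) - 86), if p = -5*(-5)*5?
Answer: -13125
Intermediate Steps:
X(D, I) = I + 2*D
p = 125 (p = 25*5 = 125)
p*((-5*4 + X(1, -1)) - 86) = 125*((-5*4 + (-1 + 2*1)) - 86) = 125*((-20 + (-1 + 2)) - 86) = 125*((-20 + 1) - 86) = 125*(-19 - 86) = 125*(-105) = -13125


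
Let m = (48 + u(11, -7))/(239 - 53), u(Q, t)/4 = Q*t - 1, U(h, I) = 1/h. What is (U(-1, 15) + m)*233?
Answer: -17475/31 ≈ -563.71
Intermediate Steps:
u(Q, t) = -4 + 4*Q*t (u(Q, t) = 4*(Q*t - 1) = 4*(-1 + Q*t) = -4 + 4*Q*t)
m = -44/31 (m = (48 + (-4 + 4*11*(-7)))/(239 - 53) = (48 + (-4 - 308))/186 = (48 - 312)*(1/186) = -264*1/186 = -44/31 ≈ -1.4194)
(U(-1, 15) + m)*233 = (1/(-1) - 44/31)*233 = (-1 - 44/31)*233 = -75/31*233 = -17475/31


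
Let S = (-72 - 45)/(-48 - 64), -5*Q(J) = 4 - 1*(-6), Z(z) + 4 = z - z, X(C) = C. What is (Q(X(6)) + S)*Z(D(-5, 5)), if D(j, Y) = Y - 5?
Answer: 107/28 ≈ 3.8214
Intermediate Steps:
D(j, Y) = -5 + Y
Z(z) = -4 (Z(z) = -4 + (z - z) = -4 + 0 = -4)
Q(J) = -2 (Q(J) = -(4 - 1*(-6))/5 = -(4 + 6)/5 = -⅕*10 = -2)
S = 117/112 (S = -117/(-112) = -117*(-1/112) = 117/112 ≈ 1.0446)
(Q(X(6)) + S)*Z(D(-5, 5)) = (-2 + 117/112)*(-4) = -107/112*(-4) = 107/28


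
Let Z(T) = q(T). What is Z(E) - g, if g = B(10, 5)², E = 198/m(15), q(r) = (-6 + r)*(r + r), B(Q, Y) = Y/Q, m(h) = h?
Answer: 18983/100 ≈ 189.83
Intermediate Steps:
q(r) = 2*r*(-6 + r) (q(r) = (-6 + r)*(2*r) = 2*r*(-6 + r))
E = 66/5 (E = 198/15 = 198*(1/15) = 66/5 ≈ 13.200)
Z(T) = 2*T*(-6 + T)
g = ¼ (g = (5/10)² = (5*(⅒))² = (½)² = ¼ ≈ 0.25000)
Z(E) - g = 2*(66/5)*(-6 + 66/5) - 1*¼ = 2*(66/5)*(36/5) - ¼ = 4752/25 - ¼ = 18983/100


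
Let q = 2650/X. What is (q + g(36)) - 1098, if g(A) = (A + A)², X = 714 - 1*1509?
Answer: 12248/3 ≈ 4082.7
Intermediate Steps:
X = -795 (X = 714 - 1509 = -795)
g(A) = 4*A² (g(A) = (2*A)² = 4*A²)
q = -10/3 (q = 2650/(-795) = 2650*(-1/795) = -10/3 ≈ -3.3333)
(q + g(36)) - 1098 = (-10/3 + 4*36²) - 1098 = (-10/3 + 4*1296) - 1098 = (-10/3 + 5184) - 1098 = 15542/3 - 1098 = 12248/3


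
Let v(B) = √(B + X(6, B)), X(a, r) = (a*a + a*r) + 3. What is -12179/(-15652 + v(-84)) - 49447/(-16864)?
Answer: 494468307213/133272195232 + 36537*I*√61/244985653 ≈ 3.7102 + 0.0011648*I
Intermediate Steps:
X(a, r) = 3 + a² + a*r (X(a, r) = (a² + a*r) + 3 = 3 + a² + a*r)
v(B) = √(39 + 7*B) (v(B) = √(B + (3 + 6² + 6*B)) = √(B + (3 + 36 + 6*B)) = √(B + (39 + 6*B)) = √(39 + 7*B))
-12179/(-15652 + v(-84)) - 49447/(-16864) = -12179/(-15652 + √(39 + 7*(-84))) - 49447/(-16864) = -12179/(-15652 + √(39 - 588)) - 49447*(-1/16864) = -12179/(-15652 + √(-549)) + 49447/16864 = -12179/(-15652 + 3*I*√61) + 49447/16864 = 49447/16864 - 12179/(-15652 + 3*I*√61)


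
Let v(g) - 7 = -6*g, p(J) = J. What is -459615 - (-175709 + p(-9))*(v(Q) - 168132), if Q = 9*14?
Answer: -29675891173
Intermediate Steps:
Q = 126
v(g) = 7 - 6*g
-459615 - (-175709 + p(-9))*(v(Q) - 168132) = -459615 - (-175709 - 9)*((7 - 6*126) - 168132) = -459615 - (-175718)*((7 - 756) - 168132) = -459615 - (-175718)*(-749 - 168132) = -459615 - (-175718)*(-168881) = -459615 - 1*29675431558 = -459615 - 29675431558 = -29675891173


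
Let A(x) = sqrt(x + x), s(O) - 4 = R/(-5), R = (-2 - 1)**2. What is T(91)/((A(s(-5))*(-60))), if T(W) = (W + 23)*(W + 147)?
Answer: -2261*sqrt(110)/110 ≈ -215.58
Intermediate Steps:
R = 9 (R = (-3)**2 = 9)
T(W) = (23 + W)*(147 + W)
s(O) = 11/5 (s(O) = 4 + 9/(-5) = 4 + 9*(-1/5) = 4 - 9/5 = 11/5)
A(x) = sqrt(2)*sqrt(x) (A(x) = sqrt(2*x) = sqrt(2)*sqrt(x))
T(91)/((A(s(-5))*(-60))) = (3381 + 91**2 + 170*91)/(((sqrt(2)*sqrt(11/5))*(-60))) = (3381 + 8281 + 15470)/(((sqrt(2)*(sqrt(55)/5))*(-60))) = 27132/(((sqrt(110)/5)*(-60))) = 27132/((-12*sqrt(110))) = 27132*(-sqrt(110)/1320) = -2261*sqrt(110)/110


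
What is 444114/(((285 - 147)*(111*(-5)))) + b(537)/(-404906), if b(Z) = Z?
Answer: -9992530673/1722875030 ≈ -5.7999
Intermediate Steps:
444114/(((285 - 147)*(111*(-5)))) + b(537)/(-404906) = 444114/(((285 - 147)*(111*(-5)))) + 537/(-404906) = 444114/((138*(-555))) + 537*(-1/404906) = 444114/(-76590) - 537/404906 = 444114*(-1/76590) - 537/404906 = -24673/4255 - 537/404906 = -9992530673/1722875030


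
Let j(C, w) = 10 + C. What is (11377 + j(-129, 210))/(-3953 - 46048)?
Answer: -11258/50001 ≈ -0.22516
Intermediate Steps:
(11377 + j(-129, 210))/(-3953 - 46048) = (11377 + (10 - 129))/(-3953 - 46048) = (11377 - 119)/(-50001) = 11258*(-1/50001) = -11258/50001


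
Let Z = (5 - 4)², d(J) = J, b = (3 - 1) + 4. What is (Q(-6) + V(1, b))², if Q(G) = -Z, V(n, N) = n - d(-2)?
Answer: 4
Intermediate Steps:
b = 6 (b = 2 + 4 = 6)
V(n, N) = 2 + n (V(n, N) = n - 1*(-2) = n + 2 = 2 + n)
Z = 1 (Z = 1² = 1)
Q(G) = -1 (Q(G) = -1*1 = -1)
(Q(-6) + V(1, b))² = (-1 + (2 + 1))² = (-1 + 3)² = 2² = 4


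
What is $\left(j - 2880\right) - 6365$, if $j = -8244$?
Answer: $-17489$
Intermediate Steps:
$\left(j - 2880\right) - 6365 = \left(-8244 - 2880\right) - 6365 = -11124 - 6365 = -17489$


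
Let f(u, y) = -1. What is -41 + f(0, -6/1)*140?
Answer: -181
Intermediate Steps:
-41 + f(0, -6/1)*140 = -41 - 1*140 = -41 - 140 = -181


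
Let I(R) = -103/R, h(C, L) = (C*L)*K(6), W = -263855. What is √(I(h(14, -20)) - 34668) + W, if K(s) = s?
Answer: -263855 + I*√6115424385/420 ≈ -2.6386e+5 + 186.19*I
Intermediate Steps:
h(C, L) = 6*C*L (h(C, L) = (C*L)*6 = 6*C*L)
√(I(h(14, -20)) - 34668) + W = √(-103/(6*14*(-20)) - 34668) - 263855 = √(-103/(-1680) - 34668) - 263855 = √(-103*(-1/1680) - 34668) - 263855 = √(103/1680 - 34668) - 263855 = √(-58242137/1680) - 263855 = I*√6115424385/420 - 263855 = -263855 + I*√6115424385/420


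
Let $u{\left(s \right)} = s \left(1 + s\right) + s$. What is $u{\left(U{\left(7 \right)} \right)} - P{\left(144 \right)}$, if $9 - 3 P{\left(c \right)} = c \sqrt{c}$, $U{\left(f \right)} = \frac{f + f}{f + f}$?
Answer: $576$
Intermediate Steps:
$U{\left(f \right)} = 1$ ($U{\left(f \right)} = \frac{2 f}{2 f} = 2 f \frac{1}{2 f} = 1$)
$u{\left(s \right)} = s + s \left(1 + s\right)$
$P{\left(c \right)} = 3 - \frac{c^{\frac{3}{2}}}{3}$ ($P{\left(c \right)} = 3 - \frac{c \sqrt{c}}{3} = 3 - \frac{c^{\frac{3}{2}}}{3}$)
$u{\left(U{\left(7 \right)} \right)} - P{\left(144 \right)} = 1 \left(2 + 1\right) - \left(3 - \frac{144^{\frac{3}{2}}}{3}\right) = 1 \cdot 3 - \left(3 - 576\right) = 3 - \left(3 - 576\right) = 3 - -573 = 3 + 573 = 576$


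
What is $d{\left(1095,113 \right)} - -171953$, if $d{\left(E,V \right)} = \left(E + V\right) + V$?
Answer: $173274$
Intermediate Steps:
$d{\left(E,V \right)} = E + 2 V$
$d{\left(1095,113 \right)} - -171953 = \left(1095 + 2 \cdot 113\right) - -171953 = \left(1095 + 226\right) + 171953 = 1321 + 171953 = 173274$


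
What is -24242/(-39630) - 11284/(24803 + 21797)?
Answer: 17062307/46168950 ≈ 0.36956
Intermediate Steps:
-24242/(-39630) - 11284/(24803 + 21797) = -24242*(-1/39630) - 11284/46600 = 12121/19815 - 11284*1/46600 = 12121/19815 - 2821/11650 = 17062307/46168950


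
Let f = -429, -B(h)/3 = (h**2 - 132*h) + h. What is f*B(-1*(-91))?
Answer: -4684680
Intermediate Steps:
B(h) = -3*h**2 + 393*h (B(h) = -3*((h**2 - 132*h) + h) = -3*(h**2 - 131*h) = -3*h**2 + 393*h)
f*B(-1*(-91)) = -1287*(-1*(-91))*(131 - (-1)*(-91)) = -1287*91*(131 - 1*91) = -1287*91*(131 - 91) = -1287*91*40 = -429*10920 = -4684680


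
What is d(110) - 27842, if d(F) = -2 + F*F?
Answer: -15744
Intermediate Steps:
d(F) = -2 + F²
d(110) - 27842 = (-2 + 110²) - 27842 = (-2 + 12100) - 27842 = 12098 - 27842 = -15744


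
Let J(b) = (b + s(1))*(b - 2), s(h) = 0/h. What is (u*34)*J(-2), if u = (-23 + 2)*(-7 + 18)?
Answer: -62832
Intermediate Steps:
s(h) = 0
u = -231 (u = -21*11 = -231)
J(b) = b*(-2 + b) (J(b) = (b + 0)*(b - 2) = b*(-2 + b))
(u*34)*J(-2) = (-231*34)*(-2*(-2 - 2)) = -(-15708)*(-4) = -7854*8 = -62832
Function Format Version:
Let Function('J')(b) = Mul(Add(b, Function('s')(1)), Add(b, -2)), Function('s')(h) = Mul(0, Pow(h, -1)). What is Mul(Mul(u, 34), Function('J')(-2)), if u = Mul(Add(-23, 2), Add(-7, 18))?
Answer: -62832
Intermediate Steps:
Function('s')(h) = 0
u = -231 (u = Mul(-21, 11) = -231)
Function('J')(b) = Mul(b, Add(-2, b)) (Function('J')(b) = Mul(Add(b, 0), Add(b, -2)) = Mul(b, Add(-2, b)))
Mul(Mul(u, 34), Function('J')(-2)) = Mul(Mul(-231, 34), Mul(-2, Add(-2, -2))) = Mul(-7854, Mul(-2, -4)) = Mul(-7854, 8) = -62832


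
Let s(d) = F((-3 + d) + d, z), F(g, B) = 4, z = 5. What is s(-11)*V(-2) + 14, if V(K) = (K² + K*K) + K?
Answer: 38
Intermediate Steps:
V(K) = K + 2*K² (V(K) = (K² + K²) + K = 2*K² + K = K + 2*K²)
s(d) = 4
s(-11)*V(-2) + 14 = 4*(-2*(1 + 2*(-2))) + 14 = 4*(-2*(1 - 4)) + 14 = 4*(-2*(-3)) + 14 = 4*6 + 14 = 24 + 14 = 38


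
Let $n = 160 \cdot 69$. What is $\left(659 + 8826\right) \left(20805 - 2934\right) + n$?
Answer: $169517475$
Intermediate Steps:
$n = 11040$
$\left(659 + 8826\right) \left(20805 - 2934\right) + n = \left(659 + 8826\right) \left(20805 - 2934\right) + 11040 = 9485 \cdot 17871 + 11040 = 169506435 + 11040 = 169517475$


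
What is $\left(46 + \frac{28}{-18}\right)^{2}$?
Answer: $\frac{160000}{81} \approx 1975.3$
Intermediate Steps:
$\left(46 + \frac{28}{-18}\right)^{2} = \left(46 + 28 \left(- \frac{1}{18}\right)\right)^{2} = \left(46 - \frac{14}{9}\right)^{2} = \left(\frac{400}{9}\right)^{2} = \frac{160000}{81}$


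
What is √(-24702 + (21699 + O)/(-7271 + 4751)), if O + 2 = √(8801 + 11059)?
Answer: √(-4358951590 - 140*√4965)/420 ≈ 157.2*I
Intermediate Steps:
O = -2 + 2*√4965 (O = -2 + √(8801 + 11059) = -2 + √19860 = -2 + 2*√4965 ≈ 138.93)
√(-24702 + (21699 + O)/(-7271 + 4751)) = √(-24702 + (21699 + (-2 + 2*√4965))/(-7271 + 4751)) = √(-24702 + (21697 + 2*√4965)/(-2520)) = √(-24702 + (21697 + 2*√4965)*(-1/2520)) = √(-24702 + (-21697/2520 - √4965/1260)) = √(-62270737/2520 - √4965/1260)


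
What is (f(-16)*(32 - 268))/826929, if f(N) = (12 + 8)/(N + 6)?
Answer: 472/826929 ≈ 0.00057079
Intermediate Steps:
f(N) = 20/(6 + N)
(f(-16)*(32 - 268))/826929 = ((20/(6 - 16))*(32 - 268))/826929 = ((20/(-10))*(-236))*(1/826929) = ((20*(-⅒))*(-236))*(1/826929) = -2*(-236)*(1/826929) = 472*(1/826929) = 472/826929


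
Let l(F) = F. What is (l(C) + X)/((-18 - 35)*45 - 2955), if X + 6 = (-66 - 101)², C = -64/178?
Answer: -165437/31684 ≈ -5.2215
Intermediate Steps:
C = -32/89 (C = -64*1/178 = -32/89 ≈ -0.35955)
X = 27883 (X = -6 + (-66 - 101)² = -6 + (-167)² = -6 + 27889 = 27883)
(l(C) + X)/((-18 - 35)*45 - 2955) = (-32/89 + 27883)/((-18 - 35)*45 - 2955) = 2481555/(89*(-53*45 - 2955)) = 2481555/(89*(-2385 - 2955)) = (2481555/89)/(-5340) = (2481555/89)*(-1/5340) = -165437/31684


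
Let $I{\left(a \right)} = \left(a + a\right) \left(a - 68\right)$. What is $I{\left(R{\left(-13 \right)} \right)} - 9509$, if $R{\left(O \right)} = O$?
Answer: $-7403$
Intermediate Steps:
$I{\left(a \right)} = 2 a \left(-68 + a\right)$
$I{\left(R{\left(-13 \right)} \right)} - 9509 = 2 \left(-13\right) \left(-68 - 13\right) - 9509 = 2 \left(-13\right) \left(-81\right) - 9509 = 2106 - 9509 = -7403$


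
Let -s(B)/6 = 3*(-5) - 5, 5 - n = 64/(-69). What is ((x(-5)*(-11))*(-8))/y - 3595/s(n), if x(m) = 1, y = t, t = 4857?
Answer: -1163357/38856 ≈ -29.940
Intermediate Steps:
y = 4857
n = 409/69 (n = 5 - 64/(-69) = 5 - 64*(-1)/69 = 5 - 1*(-64/69) = 5 + 64/69 = 409/69 ≈ 5.9275)
s(B) = 120 (s(B) = -6*(3*(-5) - 5) = -6*(-15 - 5) = -6*(-20) = 120)
((x(-5)*(-11))*(-8))/y - 3595/s(n) = ((1*(-11))*(-8))/4857 - 3595/120 = -11*(-8)*(1/4857) - 3595*1/120 = 88*(1/4857) - 719/24 = 88/4857 - 719/24 = -1163357/38856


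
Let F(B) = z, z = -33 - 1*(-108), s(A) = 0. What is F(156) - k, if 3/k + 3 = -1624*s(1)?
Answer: 76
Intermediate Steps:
z = 75 (z = -33 + 108 = 75)
F(B) = 75
k = -1 (k = 3/(-3 - 1624*0) = 3/(-3 + 0) = 3/(-3) = 3*(-⅓) = -1)
F(156) - k = 75 - 1*(-1) = 75 + 1 = 76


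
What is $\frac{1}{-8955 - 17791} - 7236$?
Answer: $- \frac{193534057}{26746} \approx -7236.0$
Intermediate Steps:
$\frac{1}{-8955 - 17791} - 7236 = \frac{1}{-26746} - 7236 = - \frac{1}{26746} - 7236 = - \frac{193534057}{26746}$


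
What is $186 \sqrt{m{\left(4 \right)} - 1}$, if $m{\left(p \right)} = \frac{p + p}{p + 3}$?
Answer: $\frac{186 \sqrt{7}}{7} \approx 70.301$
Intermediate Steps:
$m{\left(p \right)} = \frac{2 p}{3 + p}$
$186 \sqrt{m{\left(4 \right)} - 1} = 186 \sqrt{2 \cdot 4 \frac{1}{3 + 4} - 1} = 186 \sqrt{2 \cdot 4 \cdot \frac{1}{7} - 1} = 186 \sqrt{\frac{8}{7} - 1} = \frac{186}{\sqrt{7}} = 186 \frac{\sqrt{7}}{7} = \frac{186 \sqrt{7}}{7}$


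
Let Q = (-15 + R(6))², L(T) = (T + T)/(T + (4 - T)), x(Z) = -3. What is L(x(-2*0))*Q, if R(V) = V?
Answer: -243/2 ≈ -121.50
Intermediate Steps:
L(T) = T/2 (L(T) = (2*T)/4 = (2*T)*(¼) = T/2)
Q = 81 (Q = (-15 + 6)² = (-9)² = 81)
L(x(-2*0))*Q = ((½)*(-3))*81 = -3/2*81 = -243/2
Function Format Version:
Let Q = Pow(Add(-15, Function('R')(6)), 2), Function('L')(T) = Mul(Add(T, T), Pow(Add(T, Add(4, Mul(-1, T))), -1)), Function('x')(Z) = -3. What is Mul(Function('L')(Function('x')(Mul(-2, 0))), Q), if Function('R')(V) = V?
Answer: Rational(-243, 2) ≈ -121.50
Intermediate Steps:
Function('L')(T) = Mul(Rational(1, 2), T) (Function('L')(T) = Mul(Mul(2, T), Pow(4, -1)) = Mul(Mul(2, T), Rational(1, 4)) = Mul(Rational(1, 2), T))
Q = 81 (Q = Pow(Add(-15, 6), 2) = Pow(-9, 2) = 81)
Mul(Function('L')(Function('x')(Mul(-2, 0))), Q) = Mul(Mul(Rational(1, 2), -3), 81) = Mul(Rational(-3, 2), 81) = Rational(-243, 2)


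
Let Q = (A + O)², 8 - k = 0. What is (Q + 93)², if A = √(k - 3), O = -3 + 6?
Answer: 11629 + 1284*√5 ≈ 14500.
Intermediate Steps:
k = 8 (k = 8 - 1*0 = 8 + 0 = 8)
O = 3
A = √5 (A = √(8 - 3) = √5 ≈ 2.2361)
Q = (3 + √5)² (Q = (√5 + 3)² = (3 + √5)² ≈ 27.416)
(Q + 93)² = ((3 + √5)² + 93)² = (93 + (3 + √5)²)²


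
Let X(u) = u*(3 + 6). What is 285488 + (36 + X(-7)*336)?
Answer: 264356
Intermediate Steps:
X(u) = 9*u (X(u) = u*9 = 9*u)
285488 + (36 + X(-7)*336) = 285488 + (36 + (9*(-7))*336) = 285488 + (36 - 63*336) = 285488 + (36 - 21168) = 285488 - 21132 = 264356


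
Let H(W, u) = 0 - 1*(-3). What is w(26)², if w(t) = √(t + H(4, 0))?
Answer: 29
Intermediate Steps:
H(W, u) = 3 (H(W, u) = 0 + 3 = 3)
w(t) = √(3 + t) (w(t) = √(t + 3) = √(3 + t))
w(26)² = (√(3 + 26))² = (√29)² = 29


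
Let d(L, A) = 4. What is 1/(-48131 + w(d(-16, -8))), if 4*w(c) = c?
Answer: -1/48130 ≈ -2.0777e-5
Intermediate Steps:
w(c) = c/4
1/(-48131 + w(d(-16, -8))) = 1/(-48131 + (¼)*4) = 1/(-48131 + 1) = 1/(-48130) = -1/48130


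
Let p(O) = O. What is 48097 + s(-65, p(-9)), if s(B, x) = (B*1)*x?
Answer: 48682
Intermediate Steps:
s(B, x) = B*x
48097 + s(-65, p(-9)) = 48097 - 65*(-9) = 48097 + 585 = 48682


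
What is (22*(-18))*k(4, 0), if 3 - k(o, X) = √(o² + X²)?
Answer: 396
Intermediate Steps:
k(o, X) = 3 - √(X² + o²) (k(o, X) = 3 - √(o² + X²) = 3 - √(X² + o²))
(22*(-18))*k(4, 0) = (22*(-18))*(3 - √(0² + 4²)) = -396*(3 - √(0 + 16)) = -396*(3 - √16) = -396*(3 - 1*4) = -396*(3 - 4) = -396*(-1) = 396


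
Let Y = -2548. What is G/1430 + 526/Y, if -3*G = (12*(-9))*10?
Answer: 635/14014 ≈ 0.045312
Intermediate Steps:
G = 360 (G = -12*(-9)*10/3 = -(-36)*10 = -⅓*(-1080) = 360)
G/1430 + 526/Y = 360/1430 + 526/(-2548) = 360*(1/1430) + 526*(-1/2548) = 36/143 - 263/1274 = 635/14014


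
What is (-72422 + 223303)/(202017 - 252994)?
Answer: -150881/50977 ≈ -2.9598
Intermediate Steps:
(-72422 + 223303)/(202017 - 252994) = 150881/(-50977) = 150881*(-1/50977) = -150881/50977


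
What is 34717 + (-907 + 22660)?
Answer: 56470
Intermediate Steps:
34717 + (-907 + 22660) = 34717 + 21753 = 56470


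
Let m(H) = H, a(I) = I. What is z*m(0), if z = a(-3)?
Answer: 0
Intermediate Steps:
z = -3
z*m(0) = -3*0 = 0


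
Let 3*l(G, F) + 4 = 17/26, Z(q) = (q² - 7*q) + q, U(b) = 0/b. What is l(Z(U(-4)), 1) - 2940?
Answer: -76469/26 ≈ -2941.1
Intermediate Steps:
U(b) = 0
Z(q) = q² - 6*q
l(G, F) = -29/26 (l(G, F) = -4/3 + (17/26)/3 = -4/3 + (17*(1/26))/3 = -4/3 + (⅓)*(17/26) = -4/3 + 17/78 = -29/26)
l(Z(U(-4)), 1) - 2940 = -29/26 - 2940 = -76469/26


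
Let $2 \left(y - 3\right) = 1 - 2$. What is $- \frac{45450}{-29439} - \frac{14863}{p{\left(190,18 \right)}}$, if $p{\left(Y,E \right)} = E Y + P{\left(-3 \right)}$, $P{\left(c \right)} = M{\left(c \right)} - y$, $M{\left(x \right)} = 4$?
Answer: $- \frac{62676596}{22383453} \approx -2.8001$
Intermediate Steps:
$y = \frac{5}{2}$ ($y = 3 + \frac{1 - 2}{2} = 3 + \frac{1}{2} \left(-1\right) = 3 - \frac{1}{2} = \frac{5}{2} \approx 2.5$)
$P{\left(c \right)} = \frac{3}{2}$ ($P{\left(c \right)} = 4 - \frac{5}{2} = \frac{3}{2}$)
$p{\left(Y,E \right)} = \frac{3}{2} + E Y$ ($p{\left(Y,E \right)} = E Y + \frac{3}{2} = \frac{3}{2} + E Y$)
$- \frac{45450}{-29439} - \frac{14863}{p{\left(190,18 \right)}} = - \frac{45450}{-29439} - \frac{14863}{\frac{3}{2} + 18 \cdot 190} = \left(-45450\right) \left(- \frac{1}{29439}\right) - \frac{14863}{\frac{3}{2} + 3420} = \frac{5050}{3271} - \frac{14863}{\frac{6843}{2}} = \frac{5050}{3271} - \frac{29726}{6843} = - \frac{62676596}{22383453}$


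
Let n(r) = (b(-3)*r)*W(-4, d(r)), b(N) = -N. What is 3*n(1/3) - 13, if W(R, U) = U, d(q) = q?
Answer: -12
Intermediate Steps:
n(r) = 3*r² (n(r) = ((-1*(-3))*r)*r = (3*r)*r = 3*r²)
3*n(1/3) - 13 = 3*(3*(1/3)²) - 13 = 3*(3*(1*(⅓))²) - 13 = 3*(3*(⅓)²) - 13 = 3*(3*(⅑)) - 13 = 3*(⅓) - 13 = 1 - 13 = -12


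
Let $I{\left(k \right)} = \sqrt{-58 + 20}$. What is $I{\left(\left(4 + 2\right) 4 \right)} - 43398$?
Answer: $-43398 + i \sqrt{38} \approx -43398.0 + 6.1644 i$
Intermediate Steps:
$I{\left(k \right)} = i \sqrt{38}$ ($I{\left(k \right)} = \sqrt{-38} = i \sqrt{38}$)
$I{\left(\left(4 + 2\right) 4 \right)} - 43398 = i \sqrt{38} - 43398 = -43398 + i \sqrt{38}$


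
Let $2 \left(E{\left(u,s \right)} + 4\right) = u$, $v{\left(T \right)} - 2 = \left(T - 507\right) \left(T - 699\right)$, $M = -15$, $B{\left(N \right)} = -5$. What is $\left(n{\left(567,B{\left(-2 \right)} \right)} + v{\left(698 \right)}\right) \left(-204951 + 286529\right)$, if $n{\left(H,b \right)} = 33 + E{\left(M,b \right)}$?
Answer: $-13664315$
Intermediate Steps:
$v{\left(T \right)} = 2 + \left(-699 + T\right) \left(-507 + T\right)$ ($v{\left(T \right)} = 2 + \left(T - 507\right) \left(T - 699\right) = 2 + \left(-507 + T\right) \left(-699 + T\right) = 2 + \left(-699 + T\right) \left(-507 + T\right)$)
$E{\left(u,s \right)} = -4 + \frac{u}{2}$
$n{\left(H,b \right)} = \frac{43}{2}$ ($n{\left(H,b \right)} = 33 + \left(-4 + \frac{1}{2} \left(-15\right)\right) = 33 - \frac{23}{2} = \frac{43}{2}$)
$\left(n{\left(567,B{\left(-2 \right)} \right)} + v{\left(698 \right)}\right) \left(-204951 + 286529\right) = \left(\frac{43}{2} + \left(354395 + 698^{2} - 841788\right)\right) \left(-204951 + 286529\right) = \left(\frac{43}{2} + \left(354395 + 487204 - 841788\right)\right) 81578 = \left(\frac{43}{2} - 189\right) 81578 = \left(- \frac{335}{2}\right) 81578 = -13664315$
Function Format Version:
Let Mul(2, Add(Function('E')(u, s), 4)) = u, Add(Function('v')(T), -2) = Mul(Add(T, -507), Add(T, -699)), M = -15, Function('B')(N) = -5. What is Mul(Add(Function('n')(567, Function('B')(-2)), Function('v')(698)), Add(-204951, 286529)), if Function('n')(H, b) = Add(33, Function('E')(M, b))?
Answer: -13664315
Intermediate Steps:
Function('v')(T) = Add(2, Mul(Add(-699, T), Add(-507, T))) (Function('v')(T) = Add(2, Mul(Add(T, -507), Add(T, -699))) = Add(2, Mul(Add(-507, T), Add(-699, T))) = Add(2, Mul(Add(-699, T), Add(-507, T))))
Function('E')(u, s) = Add(-4, Mul(Rational(1, 2), u))
Function('n')(H, b) = Rational(43, 2) (Function('n')(H, b) = Add(33, Add(-4, Mul(Rational(1, 2), -15))) = Add(33, Add(-4, Rational(-15, 2))) = Add(33, Rational(-23, 2)) = Rational(43, 2))
Mul(Add(Function('n')(567, Function('B')(-2)), Function('v')(698)), Add(-204951, 286529)) = Mul(Add(Rational(43, 2), Add(354395, Pow(698, 2), Mul(-1206, 698))), Add(-204951, 286529)) = Mul(Add(Rational(43, 2), Add(354395, 487204, -841788)), 81578) = Mul(Add(Rational(43, 2), -189), 81578) = Mul(Rational(-335, 2), 81578) = -13664315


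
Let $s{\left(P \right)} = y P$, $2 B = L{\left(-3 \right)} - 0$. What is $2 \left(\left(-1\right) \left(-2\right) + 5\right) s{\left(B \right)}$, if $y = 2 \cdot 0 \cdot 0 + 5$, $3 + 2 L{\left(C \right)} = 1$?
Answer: $-35$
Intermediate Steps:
$L{\left(C \right)} = -1$ ($L{\left(C \right)} = - \frac{3}{2} + \frac{1}{2} \cdot 1 = - \frac{3}{2} + \frac{1}{2} = -1$)
$y = 5$ ($y = 0 \cdot 0 + 5 = 0 + 5 = 5$)
$B = - \frac{1}{2}$ ($B = \frac{-1 - 0}{2} = \frac{-1 + 0}{2} = \frac{1}{2} \left(-1\right) = - \frac{1}{2} \approx -0.5$)
$s{\left(P \right)} = 5 P$
$2 \left(\left(-1\right) \left(-2\right) + 5\right) s{\left(B \right)} = 2 \left(\left(-1\right) \left(-2\right) + 5\right) 5 \left(- \frac{1}{2}\right) = 2 \left(2 + 5\right) \left(- \frac{5}{2}\right) = 2 \cdot 7 \left(- \frac{5}{2}\right) = 14 \left(- \frac{5}{2}\right) = -35$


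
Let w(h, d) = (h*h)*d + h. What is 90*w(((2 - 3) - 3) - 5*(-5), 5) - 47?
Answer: 200293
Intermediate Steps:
w(h, d) = h + d*h² (w(h, d) = h²*d + h = d*h² + h = h + d*h²)
90*w(((2 - 3) - 3) - 5*(-5), 5) - 47 = 90*((((2 - 3) - 3) - 5*(-5))*(1 + 5*(((2 - 3) - 3) - 5*(-5)))) - 47 = 90*(((-1 - 3) + 25)*(1 + 5*((-1 - 3) + 25))) - 47 = 90*((-4 + 25)*(1 + 5*(-4 + 25))) - 47 = 90*(21*(1 + 5*21)) - 47 = 90*(21*(1 + 105)) - 47 = 90*(21*106) - 47 = 90*2226 - 47 = 200340 - 47 = 200293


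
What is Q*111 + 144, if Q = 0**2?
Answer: 144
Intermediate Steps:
Q = 0
Q*111 + 144 = 0*111 + 144 = 0 + 144 = 144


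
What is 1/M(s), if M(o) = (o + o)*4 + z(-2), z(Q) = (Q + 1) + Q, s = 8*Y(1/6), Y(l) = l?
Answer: 3/23 ≈ 0.13043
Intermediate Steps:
s = 4/3 (s = 8/6 = 8*(1/6) = 4/3 ≈ 1.3333)
z(Q) = 1 + 2*Q (z(Q) = (1 + Q) + Q = 1 + 2*Q)
M(o) = -3 + 8*o (M(o) = (o + o)*4 + (1 + 2*(-2)) = (2*o)*4 + (1 - 4) = 8*o - 3 = -3 + 8*o)
1/M(s) = 1/(-3 + 8*(4/3)) = 1/(-3 + 32/3) = 1/(23/3) = 3/23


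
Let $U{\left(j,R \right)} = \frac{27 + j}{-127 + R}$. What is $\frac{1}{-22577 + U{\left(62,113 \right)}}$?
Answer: $- \frac{14}{316167} \approx -4.428 \cdot 10^{-5}$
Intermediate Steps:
$U{\left(j,R \right)} = \frac{27 + j}{-127 + R}$
$\frac{1}{-22577 + U{\left(62,113 \right)}} = \frac{1}{-22577 + \frac{27 + 62}{-127 + 113}} = \frac{1}{-22577 + \frac{1}{-14} \cdot 89} = \frac{1}{-22577 - \frac{89}{14}} = \frac{1}{- \frac{316167}{14}} = - \frac{14}{316167}$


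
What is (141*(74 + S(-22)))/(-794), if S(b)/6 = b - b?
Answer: -5217/397 ≈ -13.141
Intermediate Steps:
S(b) = 0 (S(b) = 6*(b - b) = 6*0 = 0)
(141*(74 + S(-22)))/(-794) = (141*(74 + 0))/(-794) = (141*74)*(-1/794) = 10434*(-1/794) = -5217/397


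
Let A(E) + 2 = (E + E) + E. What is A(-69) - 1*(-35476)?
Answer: 35267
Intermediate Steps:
A(E) = -2 + 3*E (A(E) = -2 + ((E + E) + E) = -2 + (2*E + E) = -2 + 3*E)
A(-69) - 1*(-35476) = (-2 + 3*(-69)) - 1*(-35476) = (-2 - 207) + 35476 = -209 + 35476 = 35267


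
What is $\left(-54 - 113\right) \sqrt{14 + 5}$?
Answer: $- 167 \sqrt{19} \approx -727.94$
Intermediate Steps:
$\left(-54 - 113\right) \sqrt{14 + 5} = - 167 \sqrt{19}$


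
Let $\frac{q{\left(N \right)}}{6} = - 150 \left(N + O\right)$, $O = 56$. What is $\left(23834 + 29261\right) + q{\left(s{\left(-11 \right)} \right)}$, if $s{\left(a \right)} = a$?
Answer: $12595$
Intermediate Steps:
$q{\left(N \right)} = -50400 - 900 N$ ($q{\left(N \right)} = 6 \left(- 150 \left(N + 56\right)\right) = 6 \left(- 150 \left(56 + N\right)\right) = 6 \left(-8400 - 150 N\right) = -50400 - 900 N$)
$\left(23834 + 29261\right) + q{\left(s{\left(-11 \right)} \right)} = \left(23834 + 29261\right) - 40500 = 53095 + \left(-50400 + 9900\right) = 53095 - 40500 = 12595$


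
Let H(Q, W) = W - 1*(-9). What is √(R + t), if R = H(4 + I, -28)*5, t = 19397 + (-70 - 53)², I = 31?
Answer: √34431 ≈ 185.56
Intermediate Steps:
H(Q, W) = 9 + W (H(Q, W) = W + 9 = 9 + W)
t = 34526 (t = 19397 + (-123)² = 19397 + 15129 = 34526)
R = -95 (R = (9 - 28)*5 = -19*5 = -95)
√(R + t) = √(-95 + 34526) = √34431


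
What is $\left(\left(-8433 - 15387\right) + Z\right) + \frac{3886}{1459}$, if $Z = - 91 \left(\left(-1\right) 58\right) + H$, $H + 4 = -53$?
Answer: $- \frac{27132055}{1459} \approx -18596.0$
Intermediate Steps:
$H = -57$ ($H = -4 - 53 = -57$)
$Z = 5221$ ($Z = - 91 \left(\left(-1\right) 58\right) - 57 = \left(-91\right) \left(-58\right) - 57 = 5278 - 57 = 5221$)
$\left(\left(-8433 - 15387\right) + Z\right) + \frac{3886}{1459} = \left(\left(-8433 - 15387\right) + 5221\right) + \frac{3886}{1459} = \left(-23820 + 5221\right) + 3886 \cdot \frac{1}{1459} = -18599 + \frac{3886}{1459} = - \frac{27132055}{1459}$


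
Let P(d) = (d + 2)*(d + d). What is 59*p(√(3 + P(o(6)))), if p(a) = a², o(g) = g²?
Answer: 161601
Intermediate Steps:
P(d) = 2*d*(2 + d) (P(d) = (2 + d)*(2*d) = 2*d*(2 + d))
59*p(√(3 + P(o(6)))) = 59*(√(3 + 2*6²*(2 + 6²)))² = 59*(√(3 + 2*36*(2 + 36)))² = 59*(√(3 + 2*36*38))² = 59*(√(3 + 2736))² = 59*(√2739)² = 59*2739 = 161601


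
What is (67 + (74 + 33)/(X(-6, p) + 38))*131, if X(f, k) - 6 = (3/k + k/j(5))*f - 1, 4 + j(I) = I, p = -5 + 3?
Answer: 575745/64 ≈ 8996.0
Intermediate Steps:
p = -2
j(I) = -4 + I
X(f, k) = 5 + f*(k + 3/k) (X(f, k) = 6 + ((3/k + k/(-4 + 5))*f - 1) = 6 + ((3/k + k/1)*f - 1) = 6 + ((3/k + k*1)*f - 1) = 6 + ((3/k + k)*f - 1) = 6 + ((k + 3/k)*f - 1) = 6 + (f*(k + 3/k) - 1) = 6 + (-1 + f*(k + 3/k)) = 5 + f*(k + 3/k))
(67 + (74 + 33)/(X(-6, p) + 38))*131 = (67 + (74 + 33)/((5 - 6*(-2) + 3*(-6)/(-2)) + 38))*131 = (67 + 107/((5 + 12 + 3*(-6)*(-½)) + 38))*131 = (67 + 107/((5 + 12 + 9) + 38))*131 = (67 + 107/(26 + 38))*131 = (67 + 107/64)*131 = (4395/64)*131 = 575745/64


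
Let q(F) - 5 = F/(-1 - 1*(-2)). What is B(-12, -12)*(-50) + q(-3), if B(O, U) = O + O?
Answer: 1202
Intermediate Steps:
B(O, U) = 2*O
q(F) = 5 + F (q(F) = 5 + F/(-1 - 1*(-2)) = 5 + F/(-1 + 2) = 5 + F/1 = 5 + F*1 = 5 + F)
B(-12, -12)*(-50) + q(-3) = (2*(-12))*(-50) + (5 - 3) = -24*(-50) + 2 = 1200 + 2 = 1202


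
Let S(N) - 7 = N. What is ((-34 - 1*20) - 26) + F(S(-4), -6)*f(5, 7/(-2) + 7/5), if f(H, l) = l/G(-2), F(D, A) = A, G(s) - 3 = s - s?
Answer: -379/5 ≈ -75.800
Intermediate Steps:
S(N) = 7 + N
G(s) = 3 (G(s) = 3 + (s - s) = 3 + 0 = 3)
f(H, l) = l/3
((-34 - 1*20) - 26) + F(S(-4), -6)*f(5, 7/(-2) + 7/5) = ((-34 - 1*20) - 26) - 2*(7/(-2) + 7/5) = ((-34 - 20) - 26) - 2*(7*(-½) + 7*(⅕)) = (-54 - 26) - 2*(-7/2 + 7/5) = -80 - 2*(-21)/10 = -80 - 6*(-7/10) = -80 + 21/5 = -379/5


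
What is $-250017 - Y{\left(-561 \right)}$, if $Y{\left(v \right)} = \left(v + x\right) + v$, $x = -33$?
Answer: $-248862$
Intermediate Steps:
$Y{\left(v \right)} = -33 + 2 v$ ($Y{\left(v \right)} = \left(v - 33\right) + v = \left(-33 + v\right) + v = -33 + 2 v$)
$-250017 - Y{\left(-561 \right)} = -250017 - \left(-33 + 2 \left(-561\right)\right) = -250017 - \left(-33 - 1122\right) = -250017 - -1155 = -250017 + 1155 = -248862$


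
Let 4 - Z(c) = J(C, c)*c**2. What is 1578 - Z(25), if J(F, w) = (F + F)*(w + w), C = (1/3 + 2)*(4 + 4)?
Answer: 3504722/3 ≈ 1.1682e+6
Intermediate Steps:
C = 56/3 (C = (1/3 + 2)*8 = (7/3)*8 = 56/3 ≈ 18.667)
J(F, w) = 4*F*w (J(F, w) = (2*F)*(2*w) = 4*F*w)
Z(c) = 4 - 224*c**3/3 (Z(c) = 4 - 4*(56/3)*c*c**2 = 4 - 224*c/3*c**2 = 4 - 224*c**3/3)
1578 - Z(25) = 1578 - (4 - 224/3*25**3) = 1578 - (4 - 224/3*15625) = 1578 - (4 - 3500000/3) = 1578 - 1*(-3499988/3) = 1578 + 3499988/3 = 3504722/3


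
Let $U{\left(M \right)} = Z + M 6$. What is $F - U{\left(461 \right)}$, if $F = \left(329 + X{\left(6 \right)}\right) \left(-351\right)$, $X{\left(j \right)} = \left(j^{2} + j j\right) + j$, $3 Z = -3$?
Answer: $-145622$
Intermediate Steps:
$Z = -1$ ($Z = \frac{1}{3} \left(-3\right) = -1$)
$X{\left(j \right)} = j + 2 j^{2}$ ($X{\left(j \right)} = \left(j^{2} + j^{2}\right) + j = 2 j^{2} + j = j + 2 j^{2}$)
$U{\left(M \right)} = -1 + 6 M$ ($U{\left(M \right)} = -1 + M 6 = -1 + 6 M$)
$F = -142857$ ($F = \left(329 + 6 \left(1 + 2 \cdot 6\right)\right) \left(-351\right) = \left(329 + 6 \left(1 + 12\right)\right) \left(-351\right) = \left(329 + 6 \cdot 13\right) \left(-351\right) = \left(329 + 78\right) \left(-351\right) = 407 \left(-351\right) = -142857$)
$F - U{\left(461 \right)} = -142857 - \left(-1 + 6 \cdot 461\right) = -142857 - \left(-1 + 2766\right) = -142857 - 2765 = -145622$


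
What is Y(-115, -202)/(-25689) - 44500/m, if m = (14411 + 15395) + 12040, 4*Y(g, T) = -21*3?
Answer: -761667617/716654596 ≈ -1.0628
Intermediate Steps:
Y(g, T) = -63/4 (Y(g, T) = (-21*3)/4 = (¼)*(-63) = -63/4)
m = 41846 (m = 29806 + 12040 = 41846)
Y(-115, -202)/(-25689) - 44500/m = -63/4/(-25689) - 44500/41846 = -63/4*(-1/25689) - 44500*1/41846 = 21/34252 - 22250/20923 = -761667617/716654596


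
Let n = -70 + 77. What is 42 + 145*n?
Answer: 1057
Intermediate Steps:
n = 7
42 + 145*n = 42 + 145*7 = 42 + 1015 = 1057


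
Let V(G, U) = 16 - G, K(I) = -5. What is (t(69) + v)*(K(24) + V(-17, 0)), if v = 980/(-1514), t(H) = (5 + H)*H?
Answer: 108213056/757 ≈ 1.4295e+5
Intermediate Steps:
t(H) = H*(5 + H)
v = -490/757 (v = 980*(-1/1514) = -490/757 ≈ -0.64729)
(t(69) + v)*(K(24) + V(-17, 0)) = (69*(5 + 69) - 490/757)*(-5 + (16 - 1*(-17))) = (69*74 - 490/757)*(-5 + (16 + 17)) = (5106 - 490/757)*(-5 + 33) = (3864752/757)*28 = 108213056/757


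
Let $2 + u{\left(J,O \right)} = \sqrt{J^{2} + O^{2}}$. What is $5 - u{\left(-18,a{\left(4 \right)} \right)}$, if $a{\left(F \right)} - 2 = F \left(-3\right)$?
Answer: $7 - 2 \sqrt{106} \approx -13.591$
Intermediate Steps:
$a{\left(F \right)} = 2 - 3 F$ ($a{\left(F \right)} = 2 + F \left(-3\right) = 2 - 3 F$)
$u{\left(J,O \right)} = -2 + \sqrt{J^{2} + O^{2}}$
$5 - u{\left(-18,a{\left(4 \right)} \right)} = 5 - \left(-2 + \sqrt{\left(-18\right)^{2} + \left(2 - 12\right)^{2}}\right) = 5 - \left(-2 + \sqrt{324 + \left(2 - 12\right)^{2}}\right) = 5 - \left(-2 + \sqrt{324 + \left(-10\right)^{2}}\right) = 5 - \left(-2 + \sqrt{324 + 100}\right) = 5 - \left(-2 + \sqrt{424}\right) = 5 - \left(-2 + 2 \sqrt{106}\right) = 5 + \left(2 - 2 \sqrt{106}\right) = 7 - 2 \sqrt{106}$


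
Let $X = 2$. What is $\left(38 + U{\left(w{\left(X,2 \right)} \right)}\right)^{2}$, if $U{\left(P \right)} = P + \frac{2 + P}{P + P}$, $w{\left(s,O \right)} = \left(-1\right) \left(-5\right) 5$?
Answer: $\frac{10093329}{2500} \approx 4037.3$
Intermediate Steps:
$w{\left(s,O \right)} = 25$ ($w{\left(s,O \right)} = 5 \cdot 5 = 25$)
$U{\left(P \right)} = P + \frac{2 + P}{2 P}$
$\left(38 + U{\left(w{\left(X,2 \right)} \right)}\right)^{2} = \left(38 + \left(\frac{1}{2} + 25 + \frac{1}{25}\right)\right)^{2} = \left(38 + \frac{1277}{50}\right)^{2} = \left(\frac{3177}{50}\right)^{2} = \frac{10093329}{2500}$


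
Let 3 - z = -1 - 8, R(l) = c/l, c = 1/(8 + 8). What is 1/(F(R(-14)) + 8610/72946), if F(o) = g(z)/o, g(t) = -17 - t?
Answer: 36473/236932913 ≈ 0.00015394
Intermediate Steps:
c = 1/16 ≈ 0.062500
R(l) = 1/(16*l)
z = 12 (z = 3 - (-1 - 8) = 3 - 1*(-9) = 3 + 9 = 12)
F(o) = -29/o (F(o) = (-17 - 1*12)/o = (-17 - 12)/o = -29/o)
1/(F(R(-14)) + 8610/72946) = 1/(-29/((1/16)/(-14)) + 8610/72946) = 1/(-29/((1/16)*(-1/14)) + 8610*(1/72946)) = 1/(-29/(-1/224) + 4305/36473) = 1/(-29*(-224) + 4305/36473) = 1/(6496 + 4305/36473) = 1/(236932913/36473) = 36473/236932913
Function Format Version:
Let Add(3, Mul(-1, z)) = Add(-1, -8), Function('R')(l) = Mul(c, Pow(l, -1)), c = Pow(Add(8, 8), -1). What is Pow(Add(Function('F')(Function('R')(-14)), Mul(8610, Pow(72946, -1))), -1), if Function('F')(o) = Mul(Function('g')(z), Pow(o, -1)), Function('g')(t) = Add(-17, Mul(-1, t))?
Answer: Rational(36473, 236932913) ≈ 0.00015394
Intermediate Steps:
c = Rational(1, 16) (c = Pow(16, -1) = Rational(1, 16) ≈ 0.062500)
Function('R')(l) = Mul(Rational(1, 16), Pow(l, -1))
z = 12 (z = Add(3, Mul(-1, Add(-1, -8))) = Add(3, Mul(-1, -9)) = Add(3, 9) = 12)
Function('F')(o) = Mul(-29, Pow(o, -1)) (Function('F')(o) = Mul(Add(-17, Mul(-1, 12)), Pow(o, -1)) = Mul(Add(-17, -12), Pow(o, -1)) = Mul(-29, Pow(o, -1)))
Pow(Add(Function('F')(Function('R')(-14)), Mul(8610, Pow(72946, -1))), -1) = Pow(Add(Mul(-29, Pow(Mul(Rational(1, 16), Pow(-14, -1)), -1)), Mul(8610, Pow(72946, -1))), -1) = Pow(Add(Mul(-29, Pow(Mul(Rational(1, 16), Rational(-1, 14)), -1)), Mul(8610, Rational(1, 72946))), -1) = Pow(Add(Mul(-29, Pow(Rational(-1, 224), -1)), Rational(4305, 36473)), -1) = Pow(Add(Mul(-29, -224), Rational(4305, 36473)), -1) = Pow(Add(6496, Rational(4305, 36473)), -1) = Pow(Rational(236932913, 36473), -1) = Rational(36473, 236932913)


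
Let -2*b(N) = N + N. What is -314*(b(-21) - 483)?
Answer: 145068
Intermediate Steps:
b(N) = -N (b(N) = -(N + N)/2 = -N)
-314*(b(-21) - 483) = -314*(-1*(-21) - 483) = -314*(21 - 483) = -314*(-462) = 145068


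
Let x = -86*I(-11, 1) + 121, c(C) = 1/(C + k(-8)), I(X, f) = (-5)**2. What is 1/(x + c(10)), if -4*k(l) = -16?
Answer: -14/28405 ≈ -0.00049287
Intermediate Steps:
k(l) = 4 (k(l) = -1/4*(-16) = 4)
I(X, f) = 25
c(C) = 1/(4 + C) (c(C) = 1/(C + 4) = 1/(4 + C))
x = -2029 (x = -86*25 + 121 = -2150 + 121 = -2029)
1/(x + c(10)) = 1/(-2029 + 1/(4 + 10)) = 1/(-2029 + 1/14) = 1/(-28405/14) = -14/28405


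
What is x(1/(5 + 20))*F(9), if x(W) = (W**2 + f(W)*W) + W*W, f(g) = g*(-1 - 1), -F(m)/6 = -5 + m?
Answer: 0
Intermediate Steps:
F(m) = 30 - 6*m (F(m) = -6*(-5 + m) = 30 - 6*m)
f(g) = -2*g (f(g) = g*(-2) = -2*g)
x(W) = 0 (x(W) = (W**2 + (-2*W)*W) + W*W = (W**2 - 2*W**2) + W**2 = -W**2 + W**2 = 0)
x(1/(5 + 20))*F(9) = 0*(30 - 6*9) = 0*(30 - 54) = 0*(-24) = 0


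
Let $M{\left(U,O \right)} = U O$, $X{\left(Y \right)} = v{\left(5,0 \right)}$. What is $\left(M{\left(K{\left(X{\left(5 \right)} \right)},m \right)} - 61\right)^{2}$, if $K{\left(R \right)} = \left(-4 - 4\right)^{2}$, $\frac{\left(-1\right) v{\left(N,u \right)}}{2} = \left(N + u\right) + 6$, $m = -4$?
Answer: $100489$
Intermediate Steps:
$v{\left(N,u \right)} = -12 - 2 N - 2 u$ ($v{\left(N,u \right)} = - 2 \left(\left(N + u\right) + 6\right) = - 2 \left(6 + N + u\right) = -12 - 2 N - 2 u$)
$X{\left(Y \right)} = -22$ ($X{\left(Y \right)} = -12 - 10 - 0 = -12 - 10 + 0 = -22$)
$K{\left(R \right)} = 64$ ($K{\left(R \right)} = \left(-8\right)^{2} = 64$)
$M{\left(U,O \right)} = O U$
$\left(M{\left(K{\left(X{\left(5 \right)} \right)},m \right)} - 61\right)^{2} = \left(\left(-4\right) 64 - 61\right)^{2} = \left(-256 - 61\right)^{2} = \left(-317\right)^{2} = 100489$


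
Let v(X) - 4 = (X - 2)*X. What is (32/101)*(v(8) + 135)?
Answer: 5984/101 ≈ 59.247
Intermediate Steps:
v(X) = 4 + X*(-2 + X) (v(X) = 4 + (X - 2)*X = 4 + (-2 + X)*X = 4 + X*(-2 + X))
(32/101)*(v(8) + 135) = (32/101)*((4 + 8² - 2*8) + 135) = (32*(1/101))*((4 + 64 - 16) + 135) = 32*(52 + 135)/101 = (32/101)*187 = 5984/101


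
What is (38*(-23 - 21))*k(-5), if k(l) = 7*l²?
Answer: -292600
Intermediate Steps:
(38*(-23 - 21))*k(-5) = (38*(-23 - 21))*(7*(-5)²) = (38*(-44))*(7*25) = -1672*175 = -292600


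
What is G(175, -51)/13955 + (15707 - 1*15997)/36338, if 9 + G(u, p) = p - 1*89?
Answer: -4730656/253548395 ≈ -0.018658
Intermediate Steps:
G(u, p) = -98 + p (G(u, p) = -9 + (p - 1*89) = -9 + (p - 89) = -9 + (-89 + p) = -98 + p)
G(175, -51)/13955 + (15707 - 1*15997)/36338 = (-98 - 51)/13955 + (15707 - 1*15997)/36338 = -149*1/13955 + (15707 - 15997)*(1/36338) = -149/13955 - 290*1/36338 = -149/13955 - 145/18169 = -4730656/253548395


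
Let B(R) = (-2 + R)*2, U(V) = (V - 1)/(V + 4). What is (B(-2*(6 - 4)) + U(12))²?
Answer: 32761/256 ≈ 127.97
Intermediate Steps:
U(V) = (-1 + V)/(4 + V)
B(R) = -4 + 2*R
(B(-2*(6 - 4)) + U(12))² = ((-4 + 2*(-2*(6 - 4))) + (-1 + 12)/(4 + 12))² = ((-4 + 2*(-2*2)) + 11/16)² = ((-4 + 2*(-4)) + (1/16)*11)² = ((-4 - 8) + 11/16)² = (-12 + 11/16)² = (-181/16)² = 32761/256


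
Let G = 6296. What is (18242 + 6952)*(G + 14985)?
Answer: 536153514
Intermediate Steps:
(18242 + 6952)*(G + 14985) = (18242 + 6952)*(6296 + 14985) = 25194*21281 = 536153514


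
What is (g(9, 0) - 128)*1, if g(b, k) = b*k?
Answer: -128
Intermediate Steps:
(g(9, 0) - 128)*1 = (9*0 - 128)*1 = (0 - 128)*1 = -128*1 = -128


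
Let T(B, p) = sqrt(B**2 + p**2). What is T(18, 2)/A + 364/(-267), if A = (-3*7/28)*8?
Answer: -364/267 - sqrt(82)/3 ≈ -4.3818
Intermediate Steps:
A = -6 (A = -21*1/28*8 = -3/4*8 = -6)
T(18, 2)/A + 364/(-267) = sqrt(18**2 + 2**2)/(-6) + 364/(-267) = sqrt(324 + 4)*(-1/6) + 364*(-1/267) = sqrt(328)*(-1/6) - 364/267 = (2*sqrt(82))*(-1/6) - 364/267 = -sqrt(82)/3 - 364/267 = -364/267 - sqrt(82)/3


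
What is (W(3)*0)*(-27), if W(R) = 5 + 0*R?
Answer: 0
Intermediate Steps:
W(R) = 5 (W(R) = 5 + 0 = 5)
(W(3)*0)*(-27) = (5*0)*(-27) = 0*(-27) = 0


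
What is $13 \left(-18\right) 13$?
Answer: $-3042$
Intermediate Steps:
$13 \left(-18\right) 13 = \left(-234\right) 13 = -3042$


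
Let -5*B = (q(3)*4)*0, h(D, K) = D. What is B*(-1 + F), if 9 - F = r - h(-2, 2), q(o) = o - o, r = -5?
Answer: 0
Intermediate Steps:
q(o) = 0
F = 12 (F = 9 - (-5 - 1*(-2)) = 9 - (-5 + 2) = 9 - 1*(-3) = 9 + 3 = 12)
B = 0 (B = -0*4*0/5 = -0*0 = -⅕*0 = 0)
B*(-1 + F) = 0*(-1 + 12) = 0*11 = 0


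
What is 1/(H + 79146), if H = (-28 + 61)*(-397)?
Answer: 1/66045 ≈ 1.5141e-5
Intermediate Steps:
H = -13101 (H = 33*(-397) = -13101)
1/(H + 79146) = 1/(-13101 + 79146) = 1/66045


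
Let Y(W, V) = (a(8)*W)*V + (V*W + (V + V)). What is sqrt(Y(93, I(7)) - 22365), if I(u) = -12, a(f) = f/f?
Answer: I*sqrt(24621) ≈ 156.91*I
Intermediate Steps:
a(f) = 1
Y(W, V) = 2*V + 2*V*W (Y(W, V) = (1*W)*V + (V*W + (V + V)) = W*V + (V*W + 2*V) = V*W + (2*V + V*W) = 2*V + 2*V*W)
sqrt(Y(93, I(7)) - 22365) = sqrt(2*(-12)*(1 + 93) - 22365) = sqrt(2*(-12)*94 - 22365) = sqrt(-2256 - 22365) = sqrt(-24621) = I*sqrt(24621)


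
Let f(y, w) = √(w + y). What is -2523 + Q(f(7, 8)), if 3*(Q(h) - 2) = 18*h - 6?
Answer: -2523 + 6*√15 ≈ -2499.8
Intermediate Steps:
Q(h) = 6*h (Q(h) = 2 + (18*h - 6)/3 = 2 + (-6 + 18*h)/3 = 2 + (-2 + 6*h) = 6*h)
-2523 + Q(f(7, 8)) = -2523 + 6*√(8 + 7) = -2523 + 6*√15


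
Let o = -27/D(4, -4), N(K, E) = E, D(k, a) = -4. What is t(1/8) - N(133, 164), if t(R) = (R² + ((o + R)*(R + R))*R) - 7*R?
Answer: -42149/256 ≈ -164.64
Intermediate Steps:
o = 27/4 (o = -27/(-4) = -27*(-¼) = 27/4 ≈ 6.7500)
t(R) = R² - 7*R + 2*R²*(27/4 + R) (t(R) = (R² + ((27/4 + R)*(R + R))*R) - 7*R = (R² + ((27/4 + R)*(2*R))*R) - 7*R = (R² + (2*R*(27/4 + R))*R) - 7*R = (R² + 2*R²*(27/4 + R)) - 7*R = R² - 7*R + 2*R²*(27/4 + R))
t(1/8) - N(133, 164) = (½)*(-14 + 4*(1/8)² + 29/8)/8 - 1*164 = (½)*(⅛)*(-14 + 4*(⅛)² + 29*(⅛)) - 164 = (½)*(⅛)*(-14 + 4*(1/64) + 29/8) - 164 = (½)*(⅛)*(-14 + 1/16 + 29/8) - 164 = (½)*(⅛)*(-165/16) - 164 = -165/256 - 164 = -42149/256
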